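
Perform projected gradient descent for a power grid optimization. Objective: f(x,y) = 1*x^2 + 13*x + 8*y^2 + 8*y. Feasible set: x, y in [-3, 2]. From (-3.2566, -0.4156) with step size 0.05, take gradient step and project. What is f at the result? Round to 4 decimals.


Step 1: Compute gradient at (-3.2566, -0.4156).
grad_x = 2*1*-3.2566 + 13 = 6.4868
grad_y = 2*8*-0.4156 + 8 = 1.3504
Step 2: Gradient step.
x_raw = -3.2566 - 0.05*6.4868 = -3.5809
y_raw = -0.4156 - 0.05*1.3504 = -0.4831
Step 3: Project onto [-3, 2].
x_proj = clip(-3.5809) = -3.0
y_proj = clip(-0.4831) = -0.4831
Step 4: Evaluate f.
f(-3.0, -0.4831) = -31.9977


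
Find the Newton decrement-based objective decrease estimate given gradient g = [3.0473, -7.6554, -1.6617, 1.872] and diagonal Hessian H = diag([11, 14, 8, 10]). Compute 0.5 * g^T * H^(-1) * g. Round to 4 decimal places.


Step 1: H is diagonal, so H^(-1) * g = [0.277, -0.5468, -0.2077, 0.1872].
Step 2: g^T H^(-1) g = sum_i g_i^2 / H_ii
  = (3.0473)^2/11 + (-7.6554)^2/14 + (-1.6617)^2/8 + (1.872)^2/10
  = 0.8442 + 4.1861 + 0.3452 + 0.3504 = 5.7259
Step 3: Objective decrease = 0.5 * g^T H^(-1) g = 2.8629


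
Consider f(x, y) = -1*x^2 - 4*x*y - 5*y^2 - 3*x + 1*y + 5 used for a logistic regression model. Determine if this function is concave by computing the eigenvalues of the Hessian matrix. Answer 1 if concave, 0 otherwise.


The Hessian of f(x,y) = -1*x^2 - 4*x*y - 5*y^2 - 3*x + 1*y + 5 is:
H = [[-2, -4], [-4, -10]]
Trace = -2 - 10 = -12
Determinant = -2*-10 - (-4)^2 = 4
Discriminant = (-12)^2 - 4*4 = 128.0
Eigenvalues: lambda_1 = -11.6569, lambda_2 = -0.3431
The function is concave.

1


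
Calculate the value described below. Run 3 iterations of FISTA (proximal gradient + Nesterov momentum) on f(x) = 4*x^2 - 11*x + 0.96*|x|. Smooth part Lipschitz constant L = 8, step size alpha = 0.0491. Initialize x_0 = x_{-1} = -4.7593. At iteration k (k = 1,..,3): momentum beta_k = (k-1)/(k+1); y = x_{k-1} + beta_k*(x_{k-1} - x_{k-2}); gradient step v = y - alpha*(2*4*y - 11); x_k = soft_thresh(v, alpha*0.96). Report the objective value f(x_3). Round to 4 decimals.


FISTA on f(x) = 4*x^2 - 11*x + 0.96*|x|
L = 8, alpha = 0.0491
Iteration 1: beta = 0.0, y = -4.7593 + 0.0*(-4.7593 + 4.7593) = -4.7593
  grad(y) = -49.0744, v = y - alpha*grad = -2.3497
  prox(v) = soft_thresh(-2.3497, 0.0471) = -2.3026
Iteration 2: beta = 0.3333, y = -2.3026 + 0.3333*(-2.3026 + 4.7593) = -1.4837
  grad(y) = -22.8697, v = y - alpha*grad = -0.3608
  prox(v) = soft_thresh(-0.3608, 0.0471) = -0.3137
Iteration 3: beta = 0.5, y = -0.3137 + 0.5*(-0.3137 + 2.3026) = 0.6808
  grad(y) = -5.5537, v = y - alpha*grad = 0.9535
  prox(v) = soft_thresh(0.9535, 0.0471) = 0.9063
f(x_3) = 4*0.9063^2 - 11*0.9063 + 0.96*|0.9063| = -5.8138


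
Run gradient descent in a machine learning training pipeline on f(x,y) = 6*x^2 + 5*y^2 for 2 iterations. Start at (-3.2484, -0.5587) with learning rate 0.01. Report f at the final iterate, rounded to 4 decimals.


Gradient descent on f(x,y) = 6*x^2 + 5*y^2.
Starting point: (-3.2484, -0.5587), alpha = 0.01
Step 1: grad_x = 2*6*-3.2484 = -38.9808, grad_y = 2*5*-0.5587 = -5.587
  x_1 = -3.2484 - 0.01*-38.9808 = -2.8586
  y_1 = -0.5587 - 0.01*-5.587 = -0.5028
Step 2: grad_x = 2*6*-2.8586 = -34.3031, grad_y = 2*5*-0.5028 = -5.0283
  x_2 = -2.8586 - 0.01*-34.3031 = -2.5156
  y_2 = -0.5028 - 0.01*-5.0283 = -0.4525
f(-2.5156, -0.4525) = 6*(-2.5156)^2 + 5*(-0.4525)^2 = 38.9923


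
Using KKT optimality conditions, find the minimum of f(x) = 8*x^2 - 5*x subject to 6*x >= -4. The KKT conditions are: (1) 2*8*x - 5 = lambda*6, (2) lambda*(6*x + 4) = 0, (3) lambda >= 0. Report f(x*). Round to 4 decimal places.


Step 1: Try lambda = 0 (constraint inactive).
Stationarity: 2*8*x - 5 = 0
x* = 5/(2*8) = 0.3125
Check constraint: 6*0.3125 = 1.875 >= -4 -- satisfied.
Step 2: Compute optimal value.
f(x*) = 8*0.3125^2 - 5*0.3125 = -0.7813


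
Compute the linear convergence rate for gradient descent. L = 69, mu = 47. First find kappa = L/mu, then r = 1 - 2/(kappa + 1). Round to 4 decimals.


Step 1: Compute the condition number.
kappa = L/mu = 69/47 = 1.4681
Step 2: Compute the convergence rate.
r = 1 - 2/(kappa + 1) = 1 - 2*mu/(L + mu) = (L - mu)/(L + mu) = 22/116 = 0.1897


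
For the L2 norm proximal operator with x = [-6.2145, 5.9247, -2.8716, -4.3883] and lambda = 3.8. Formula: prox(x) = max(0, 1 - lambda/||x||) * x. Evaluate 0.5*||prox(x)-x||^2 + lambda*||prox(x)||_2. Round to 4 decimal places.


Step 1: Compute ||x||.
||x|| = 10.0611
Step 2: Compute scaling factor.
scale = max(0, 1 - 3.8/10.0611) = 0.6223
Step 3: prox(x) = [-3.8673, 3.687, -1.787, -2.7309]
||prox(x)|| = 6.2611
Step 4: Proximal objective.
0.5*||prox-x||^2 = 7.22
lambda*||prox|| = 23.7922
Total = 31.0121


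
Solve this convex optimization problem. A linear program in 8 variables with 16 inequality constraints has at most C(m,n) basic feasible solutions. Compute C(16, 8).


Each vertex corresponds to some choice of n active constraints out of m, so the number of vertices is at most C(m, n) = m! / (n!(m-n)!).
m = 16, n = 8
Numerator: 16 * 15 * 14 * 13 * 12 * 11 * 10 * 9
Denominator: 8! = 40320
C(16, 8) = 12870


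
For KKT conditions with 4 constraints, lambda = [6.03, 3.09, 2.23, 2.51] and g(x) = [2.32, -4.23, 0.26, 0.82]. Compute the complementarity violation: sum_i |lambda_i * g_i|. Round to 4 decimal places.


KKT complementary slackness check:
lambda_1 * g_1 = 6.03 * 2.32 = 13.9896
lambda_2 * g_2 = 3.09 * -4.23 = -13.0707
lambda_3 * g_3 = 2.23 * 0.26 = 0.5798
lambda_4 * g_4 = 2.51 * 0.82 = 2.0582
Total violation = 13.9896 + 13.0707 + 0.5798 + 2.0582 = 29.6983


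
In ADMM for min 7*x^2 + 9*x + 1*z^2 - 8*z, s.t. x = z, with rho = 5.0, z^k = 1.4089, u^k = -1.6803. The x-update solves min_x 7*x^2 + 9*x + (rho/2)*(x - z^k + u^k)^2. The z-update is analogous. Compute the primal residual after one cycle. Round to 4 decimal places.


ADMM iteration with rho = 5.0, z^k = 1.4089, u^k = -1.6803
Step 1: x-update.
Minimize 7*x^2 + 9*x + (5.0/2)*(x - 1.4089 - 1.6803)^2
FOC: (2*7 + 5.0)*x = -9 + 5.0*(1.4089 + 1.6803)
x^{k+1} = 0.3393
Step 2: z-update.
Minimize 1*z^2 - 8*z + (5.0/2)*(0.3393 - z - 1.6803)^2
FOC: (2*1 + 5.0)*z = 8 + 5.0*(0.3393 - 1.6803)
z^{k+1} = 0.185
Step 3: u-update.
u^{k+1} = -1.6803 + 0.3393 - 0.185 = -1.526
Step 4: Primal residual = |0.3393 - 0.185| = 0.1543


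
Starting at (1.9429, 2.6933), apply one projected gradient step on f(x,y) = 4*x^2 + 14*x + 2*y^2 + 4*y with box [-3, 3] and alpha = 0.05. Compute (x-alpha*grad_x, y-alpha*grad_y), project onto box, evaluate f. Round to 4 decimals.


Step 1: Compute gradient at (1.9429, 2.6933).
grad_x = 2*4*1.9429 + 14 = 29.5432
grad_y = 2*2*2.6933 + 4 = 14.7732
Step 2: Gradient step.
x_raw = 1.9429 - 0.05*29.5432 = 0.4657
y_raw = 2.6933 - 0.05*14.7732 = 1.9546
Step 3: Project onto [-3, 3].
x_proj = clip(0.4657) = 0.4657
y_proj = clip(1.9546) = 1.9546
Step 4: Evaluate f.
f(0.4657, 1.9546) = 22.8478


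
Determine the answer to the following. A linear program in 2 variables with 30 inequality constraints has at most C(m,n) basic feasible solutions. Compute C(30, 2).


Each vertex corresponds to some choice of n active constraints out of m, so the number of vertices is at most C(m, n) = m! / (n!(m-n)!).
m = 30, n = 2
Numerator: 30 * 29
Denominator: 2! = 2
C(30, 2) = 435


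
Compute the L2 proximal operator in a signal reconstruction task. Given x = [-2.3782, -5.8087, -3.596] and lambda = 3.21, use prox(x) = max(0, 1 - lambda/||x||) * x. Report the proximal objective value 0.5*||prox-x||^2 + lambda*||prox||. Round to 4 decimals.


Step 1: Compute ||x||.
||x|| = 7.2338
Step 2: Compute scaling factor.
scale = max(0, 1 - 3.21/7.2338) = 0.5563
Step 3: prox(x) = [-1.3229, -3.2311, -2.0003]
||prox(x)|| = 4.0238
Step 4: Proximal objective.
0.5*||prox-x||^2 = 5.1521
lambda*||prox|| = 12.9164
Total = 18.0685


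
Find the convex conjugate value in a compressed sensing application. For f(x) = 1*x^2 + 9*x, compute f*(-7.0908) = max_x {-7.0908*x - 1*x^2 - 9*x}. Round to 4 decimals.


f*(y) = sup_x {y*x - a*x^2 - b*x} = sup_x {(y-b)*x - a*x^2}
FOC: (y - b) - 2a*x = 0 => x* = (y - b)/(2a)
x* = (-7.0908 - 9)/(2*1) = -8.0454
f*(-7.0908) = (y-b)^2/(4a) = (-7.0908 - 9)^2/(4*1)
= 258.9138/4 = 64.7285


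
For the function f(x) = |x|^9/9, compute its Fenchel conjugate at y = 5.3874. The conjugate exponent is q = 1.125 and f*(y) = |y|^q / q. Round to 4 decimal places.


The conjugate exponent q satisfies 1/p + 1/q = 1.
p = 9, so q = 9/(9 - 1) = 1.125
|y|^q = 5.3874^1.125 = 6.6497
f*(5.3874) = 6.6497 / 1.125 = 5.9108


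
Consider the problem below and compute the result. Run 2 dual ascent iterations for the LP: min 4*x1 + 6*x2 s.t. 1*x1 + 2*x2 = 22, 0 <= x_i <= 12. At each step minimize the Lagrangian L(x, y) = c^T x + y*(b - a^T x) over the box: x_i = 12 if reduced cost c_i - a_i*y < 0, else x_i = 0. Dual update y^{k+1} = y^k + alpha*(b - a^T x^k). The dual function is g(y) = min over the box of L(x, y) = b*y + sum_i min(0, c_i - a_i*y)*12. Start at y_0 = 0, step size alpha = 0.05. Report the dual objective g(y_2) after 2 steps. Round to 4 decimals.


Dual ascent for LP: min 4*x1 + 6*x2, 1*x1 + 2*x2 = 22, 0 <= x_i <= 12
Step 1: y^k = 0.0, reduced costs: (4.0, 6.0)
  x^k = (0.0, 0.0), subgradient = b - a^T x = 22.0
  y^{k+1} = 0.0 + 0.05*22.0 = 1.1
Step 2: y^k = 1.1, reduced costs: (2.9, 3.8)
  x^k = (0.0, 0.0), subgradient = b - a^T x = 22.0
  y^{k+1} = 1.1 + 0.05*22.0 = 2.2
Dual objective at y_2 = 2.2: reduced costs (1.8, 1.6), box minimizer x = (0.0, 0.0)
g(y_2) = b*y + (c1 - a1*y)*x1 + (c2 - a2*y)*x2 = 22*2.2 + 1.8*0.0 + 1.6*0.0 = 48.4 + 0.0 + 0.0 = 48.4


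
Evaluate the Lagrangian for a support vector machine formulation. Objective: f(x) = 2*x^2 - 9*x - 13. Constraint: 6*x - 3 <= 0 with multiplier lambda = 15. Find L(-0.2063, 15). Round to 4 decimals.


Step 1: Evaluate f(x).
f(-0.2063) = 2*(-0.2063)^2 - 9*(-0.2063) - 13 = -11.0582
Step 2: Evaluate g(x).
g(-0.2063) = 6*-0.2063 - 3 = -4.2378
Step 3: Compute Lagrangian.
L = -11.0582 + 15*-4.2378 = -74.6252


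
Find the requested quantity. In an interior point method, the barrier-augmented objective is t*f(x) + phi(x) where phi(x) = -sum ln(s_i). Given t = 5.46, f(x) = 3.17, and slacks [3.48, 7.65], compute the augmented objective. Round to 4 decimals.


Step 1: Compute log-barrier.
ln values: [1.247, 2.0347]
phi = -(1.247 + 2.0347) = -3.2817
Step 2: Compute augmented objective.
t*f(x) = 5.46*3.17 = 17.3082
Total = 17.3082 - 3.2817 = 14.0265


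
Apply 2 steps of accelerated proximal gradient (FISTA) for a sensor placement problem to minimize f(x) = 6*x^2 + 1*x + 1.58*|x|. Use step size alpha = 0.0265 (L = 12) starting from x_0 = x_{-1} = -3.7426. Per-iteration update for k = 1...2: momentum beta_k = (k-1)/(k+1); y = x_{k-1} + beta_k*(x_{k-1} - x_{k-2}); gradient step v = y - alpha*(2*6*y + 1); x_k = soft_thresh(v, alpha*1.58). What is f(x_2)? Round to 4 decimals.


FISTA on f(x) = 6*x^2 + 1*x + 1.58*|x|
L = 12, alpha = 0.0265
Iteration 1: beta = 0.0, y = -3.7426 + 0.0*(-3.7426 + 3.7426) = -3.7426
  grad(y) = -43.9112, v = y - alpha*grad = -2.579
  prox(v) = soft_thresh(-2.579, 0.0419) = -2.5371
Iteration 2: beta = 0.3333, y = -2.5371 + 0.3333*(-2.5371 + 3.7426) = -2.1352
  grad(y) = -24.6229, v = y - alpha*grad = -1.4827
  prox(v) = soft_thresh(-1.4827, 0.0419) = -1.4409
f(x_2) = 6*(-1.4409)^2 + 1*(-1.4409) + 1.58*|-1.4409| = 13.2923


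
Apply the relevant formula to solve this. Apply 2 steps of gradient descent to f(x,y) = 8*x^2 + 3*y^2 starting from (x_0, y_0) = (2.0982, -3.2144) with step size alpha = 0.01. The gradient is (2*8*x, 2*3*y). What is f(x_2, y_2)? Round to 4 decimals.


Gradient descent on f(x,y) = 8*x^2 + 3*y^2.
Starting point: (2.0982, -3.2144), alpha = 0.01
Step 1: grad_x = 2*8*2.0982 = 33.5712, grad_y = 2*3*-3.2144 = -19.2864
  x_1 = 2.0982 - 0.01*33.5712 = 1.7625
  y_1 = -3.2144 - 0.01*-19.2864 = -3.0215
Step 2: grad_x = 2*8*1.7625 = 28.1998, grad_y = 2*3*-3.0215 = -18.1292
  x_2 = 1.7625 - 0.01*28.1998 = 1.4805
  y_2 = -3.0215 - 0.01*-18.1292 = -2.8402
f(1.4805, -2.8402) = 8*1.4805^2 + 3*(-2.8402)^2 = 41.7358


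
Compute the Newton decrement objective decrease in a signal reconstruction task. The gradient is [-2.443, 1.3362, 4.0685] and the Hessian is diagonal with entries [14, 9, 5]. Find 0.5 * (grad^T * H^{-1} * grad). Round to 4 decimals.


Step 1: H is diagonal, so H^(-1) * g = [-0.1745, 0.1485, 0.8137].
Step 2: g^T H^(-1) g = sum_i g_i^2 / H_ii
  = (-2.443)^2/14 + (1.3362)^2/9 + (4.0685)^2/5
  = 0.4263 + 0.1984 + 3.3105 = 3.9352
Step 3: Objective decrease = 0.5 * g^T H^(-1) g = 1.9676


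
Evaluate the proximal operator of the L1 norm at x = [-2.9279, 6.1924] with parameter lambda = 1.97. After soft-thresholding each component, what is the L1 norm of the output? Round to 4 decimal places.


Soft-thresholding with lambda = 1.97:
prox(-2.9279) = sign(-2.9279)*max(|-2.9279| - 1.97, 0) = -0.9579
prox(6.1924) = sign(6.1924)*max(|6.1924| - 1.97, 0) = 4.2224
prox(x) = [-0.9579, 4.2224]
||prox(x)||_1 = 0.9579 + 4.2224 = 5.1803


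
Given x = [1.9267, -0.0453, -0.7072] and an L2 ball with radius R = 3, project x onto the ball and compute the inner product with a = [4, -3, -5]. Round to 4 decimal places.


Step 1: Compute ||x|| (intermediates to 6 decimals).
||x|| = sqrt(1.9267^2 + (-0.0453)^2 + (-0.7072)^2) = 2.05289
Step 2: Project.
Since ||x|| <= R, proj = x (no scaling needed).
proj(x) = [1.9267, -0.0453, -0.7072]
Step 3: Dot product.
a^T * proj(x) = 4*1.9267 - 3*(-0.0453) - 5*(-0.7072) = 11.3787


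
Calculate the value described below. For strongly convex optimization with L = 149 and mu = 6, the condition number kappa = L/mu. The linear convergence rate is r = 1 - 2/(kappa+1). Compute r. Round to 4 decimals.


Step 1: Compute the condition number.
kappa = L/mu = 149/6 = 24.8333
Step 2: Compute the convergence rate.
r = 1 - 2/(kappa + 1) = 1 - 2*mu/(L + mu) = (L - mu)/(L + mu) = 143/155 = 0.9226


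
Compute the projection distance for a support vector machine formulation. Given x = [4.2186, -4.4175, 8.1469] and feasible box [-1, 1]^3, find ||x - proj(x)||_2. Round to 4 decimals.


Project each component onto [-1, 1].
clip(4.2186) = 1.0, clip(-4.4175) = -1.0, clip(8.1469) = 1.0
Projection = [1.0, -1.0, 1.0]
Squared diffs: [10.3594, 11.6793, 51.0782]
Distance = sqrt(73.1169) = 8.5508


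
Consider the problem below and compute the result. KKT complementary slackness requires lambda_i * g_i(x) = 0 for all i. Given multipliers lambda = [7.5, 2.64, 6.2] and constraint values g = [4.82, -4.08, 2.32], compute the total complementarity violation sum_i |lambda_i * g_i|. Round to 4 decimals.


KKT complementary slackness check:
lambda_1 * g_1 = 7.5 * 4.82 = 36.15
lambda_2 * g_2 = 2.64 * -4.08 = -10.7712
lambda_3 * g_3 = 6.2 * 2.32 = 14.384
Total violation = 36.15 + 10.7712 + 14.384 = 61.3052


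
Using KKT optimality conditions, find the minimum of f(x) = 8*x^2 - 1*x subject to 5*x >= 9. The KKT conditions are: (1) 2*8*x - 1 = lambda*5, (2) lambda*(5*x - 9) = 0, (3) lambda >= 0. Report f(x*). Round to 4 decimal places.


Step 1: Try lambda = 0 (constraint inactive).
x_unc = 1/(2*8) = 0.0625
Check: 5*0.0625 = 0.3125 < 9 -- violated!
Step 2: Constraint must be active: 5*x = 9
x* = 9/5 = 1.8
lambda = (2*8*1.8 - 1)/5 = 5.56
Step 3: Compute optimal value.
f(x*) = 8*1.8^2 - 1*1.8 = 24.12


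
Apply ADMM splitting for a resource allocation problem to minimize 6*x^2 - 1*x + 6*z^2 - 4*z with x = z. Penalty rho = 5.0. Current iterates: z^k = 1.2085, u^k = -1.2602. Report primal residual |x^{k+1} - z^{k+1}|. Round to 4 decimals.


ADMM iteration with rho = 5.0, z^k = 1.2085, u^k = -1.2602
Step 1: x-update.
Minimize 6*x^2 - 1*x + (5.0/2)*(x - 1.2085 - 1.2602)^2
FOC: (2*6 + 5.0)*x = 1 + 5.0*(1.2085 + 1.2602)
x^{k+1} = 0.7849
Step 2: z-update.
Minimize 6*z^2 - 4*z + (5.0/2)*(0.7849 - z - 1.2602)^2
FOC: (2*6 + 5.0)*z = 4 + 5.0*(0.7849 - 1.2602)
z^{k+1} = 0.0955
Step 3: u-update.
u^{k+1} = -1.2602 + 0.7849 - 0.0955 = -0.5708
Step 4: Primal residual = |0.7849 - 0.0955| = 0.6894


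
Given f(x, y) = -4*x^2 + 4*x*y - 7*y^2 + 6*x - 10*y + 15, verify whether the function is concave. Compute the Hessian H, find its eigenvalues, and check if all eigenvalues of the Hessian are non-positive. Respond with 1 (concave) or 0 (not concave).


The Hessian of f(x,y) = -4*x^2 + 4*x*y - 7*y^2 + 6*x - 10*y + 15 is:
H = [[-8, 4], [4, -14]]
Trace = -8 - 14 = -22
Determinant = -8*-14 - (4)^2 = 96
Discriminant = (-22)^2 - 4*96 = 100.0
Eigenvalues: lambda_1 = -16.0, lambda_2 = -6.0
The function is concave.

1


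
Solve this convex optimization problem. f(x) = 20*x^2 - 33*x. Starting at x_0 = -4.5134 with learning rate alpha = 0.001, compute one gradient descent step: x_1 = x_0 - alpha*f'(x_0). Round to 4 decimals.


We compute the gradient at x_0 and apply the update.
f'(x) = 40*x - 33
f'(-4.5134) = 40*-4.5134 - 33 = -213.536
x_1 = -4.5134 - 0.001*-213.536 = -4.2999


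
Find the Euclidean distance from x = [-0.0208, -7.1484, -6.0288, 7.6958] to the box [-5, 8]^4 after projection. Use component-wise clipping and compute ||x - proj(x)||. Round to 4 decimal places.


Project each component onto [-5, 8].
clip(-0.0208) = -0.0208, clip(-7.1484) = -5.0, clip(-6.0288) = -5.0, clip(7.6958) = 7.6958
Projection = [-0.0208, -5.0, -5.0, 7.6958]
Squared diffs: [0.0, 4.6156, 1.0584, 0.0]
Distance = sqrt(5.674) = 2.382


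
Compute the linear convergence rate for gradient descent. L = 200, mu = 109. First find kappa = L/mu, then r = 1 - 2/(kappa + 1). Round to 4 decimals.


Step 1: Compute the condition number.
kappa = L/mu = 200/109 = 1.8349
Step 2: Compute the convergence rate.
r = 1 - 2/(kappa + 1) = 1 - 2*mu/(L + mu) = (L - mu)/(L + mu) = 91/309 = 0.2945


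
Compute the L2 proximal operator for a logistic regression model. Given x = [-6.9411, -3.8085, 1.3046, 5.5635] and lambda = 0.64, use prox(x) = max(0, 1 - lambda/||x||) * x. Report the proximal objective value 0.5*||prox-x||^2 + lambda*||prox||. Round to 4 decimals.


Step 1: Compute ||x||.
||x|| = 9.7641
Step 2: Compute scaling factor.
scale = max(0, 1 - 0.64/9.7641) = 0.9345
Step 3: prox(x) = [-6.4861, -3.5589, 1.2191, 5.1988]
||prox(x)|| = 9.1241
Step 4: Proximal objective.
0.5*||prox-x||^2 = 0.2048
lambda*||prox|| = 5.8394
Total = 6.0442


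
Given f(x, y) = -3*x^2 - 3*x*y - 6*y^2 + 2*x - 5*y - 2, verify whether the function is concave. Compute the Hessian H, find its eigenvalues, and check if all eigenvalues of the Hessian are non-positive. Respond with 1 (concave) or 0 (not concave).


The Hessian of f(x,y) = -3*x^2 - 3*x*y - 6*y^2 + 2*x - 5*y - 2 is:
H = [[-6, -3], [-3, -12]]
Trace = -6 - 12 = -18
Determinant = -6*-12 - (-3)^2 = 63
Discriminant = (-18)^2 - 4*63 = 72.0
Eigenvalues: lambda_1 = -13.2426, lambda_2 = -4.7574
The function is concave.

1


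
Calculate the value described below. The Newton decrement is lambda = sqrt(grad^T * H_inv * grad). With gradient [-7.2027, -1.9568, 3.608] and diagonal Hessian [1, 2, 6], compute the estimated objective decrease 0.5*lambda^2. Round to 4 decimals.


Step 1: H is diagonal, so H^(-1) * g = [-7.2027, -0.9784, 0.6013].
Step 2: g^T H^(-1) g = sum_i g_i^2 / H_ii
  = (-7.2027)^2/1 + (-1.9568)^2/2 + (3.608)^2/6
  = 51.8789 + 1.9145 + 2.1696 = 55.963
Step 3: Objective decrease = 0.5 * g^T H^(-1) g = 27.9815


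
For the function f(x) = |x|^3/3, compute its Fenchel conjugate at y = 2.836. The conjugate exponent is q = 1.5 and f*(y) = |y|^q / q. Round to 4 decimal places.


The conjugate exponent q satisfies 1/p + 1/q = 1.
p = 3, so q = 3/(3 - 1) = 1.5
|y|^q = 2.836^1.5 = 4.7759
f*(2.836) = 4.7759 / 1.5 = 3.184


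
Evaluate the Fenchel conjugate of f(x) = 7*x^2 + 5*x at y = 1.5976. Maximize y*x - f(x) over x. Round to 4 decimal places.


f*(y) = sup_x {y*x - a*x^2 - b*x} = sup_x {(y-b)*x - a*x^2}
FOC: (y - b) - 2a*x = 0 => x* = (y - b)/(2a)
x* = (1.5976 - 5)/(2*7) = -0.243
f*(1.5976) = (y-b)^2/(4a) = (1.5976 - 5)^2/(4*7)
= 11.5763/28 = 0.4134


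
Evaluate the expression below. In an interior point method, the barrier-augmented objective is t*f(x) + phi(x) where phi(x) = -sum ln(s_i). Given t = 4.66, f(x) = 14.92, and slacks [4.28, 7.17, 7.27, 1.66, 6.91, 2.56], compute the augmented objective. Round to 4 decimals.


Step 1: Compute log-barrier.
ln values: [1.454, 1.9699, 1.9838, 0.5068, 1.933, 0.94]
phi = -(1.454 + 1.9699 + 1.9838 + 0.5068 + 1.933 + 0.94) = -8.7874
Step 2: Compute augmented objective.
t*f(x) = 4.66*14.92 = 69.5272
Total = 69.5272 - 8.7874 = 60.7398


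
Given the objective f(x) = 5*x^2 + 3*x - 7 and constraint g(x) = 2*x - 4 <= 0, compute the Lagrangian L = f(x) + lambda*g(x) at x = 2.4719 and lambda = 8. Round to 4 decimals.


Step 1: Evaluate f(x).
f(2.4719) = 5*2.4719^2 + 3*2.4719 - 7 = 30.9671
Step 2: Evaluate g(x).
g(2.4719) = 2*2.4719 - 4 = 0.9438
Step 3: Compute Lagrangian.
L = 30.9671 + 8*0.9438 = 38.5175


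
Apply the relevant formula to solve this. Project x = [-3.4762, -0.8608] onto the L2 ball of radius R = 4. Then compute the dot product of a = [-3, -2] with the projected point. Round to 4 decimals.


Step 1: Compute ||x|| (intermediates to 6 decimals).
||x|| = sqrt((-3.4762)^2 + (-0.8608)^2) = 3.581193
Step 2: Project.
Since ||x|| <= R, proj = x (no scaling needed).
proj(x) = [-3.4762, -0.8608]
Step 3: Dot product.
a^T * proj(x) = -3*(-3.4762) - 2*(-0.8608) = 12.1502


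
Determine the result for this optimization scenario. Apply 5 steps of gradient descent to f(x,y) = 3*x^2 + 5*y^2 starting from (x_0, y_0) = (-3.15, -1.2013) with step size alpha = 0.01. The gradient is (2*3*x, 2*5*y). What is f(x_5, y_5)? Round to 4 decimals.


Gradient descent on f(x,y) = 3*x^2 + 5*y^2.
Starting point: (-3.15, -1.2013), alpha = 0.01
Step 1: grad_x = 2*3*-3.15 = -18.9, grad_y = 2*5*-1.2013 = -12.013
  x_1 = -3.15 - 0.01*-18.9 = -2.961
  y_1 = -1.2013 - 0.01*-12.013 = -1.0812
Step 2: grad_x = 2*3*-2.961 = -17.766, grad_y = 2*5*-1.0812 = -10.8117
  x_2 = -2.961 - 0.01*-17.766 = -2.7833
  y_2 = -1.0812 - 0.01*-10.8117 = -0.9731
Step 3: grad_x = 2*3*-2.7833 = -16.7, grad_y = 2*5*-0.9731 = -9.7305
  x_3 = -2.7833 - 0.01*-16.7 = -2.6163
  y_3 = -0.9731 - 0.01*-9.7305 = -0.8757
Step 4: grad_x = 2*3*-2.6163 = -15.698, grad_y = 2*5*-0.8757 = -8.7575
  x_4 = -2.6163 - 0.01*-15.698 = -2.4594
  y_4 = -0.8757 - 0.01*-8.7575 = -0.7882
Step 5: grad_x = 2*3*-2.4594 = -14.7562, grad_y = 2*5*-0.7882 = -7.8817
  x_5 = -2.4594 - 0.01*-14.7562 = -2.3118
  y_5 = -0.7882 - 0.01*-7.8817 = -0.7094
f(-2.3118, -0.7094) = 3*(-2.3118)^2 + 5*(-0.7094)^2 = 18.5492


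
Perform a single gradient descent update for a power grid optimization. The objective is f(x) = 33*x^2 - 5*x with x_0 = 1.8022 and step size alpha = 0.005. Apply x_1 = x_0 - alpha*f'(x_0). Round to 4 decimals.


We compute the gradient at x_0 and apply the update.
f'(x) = 66*x - 5
f'(1.8022) = 66*1.8022 - 5 = 113.9452
x_1 = 1.8022 - 0.005*113.9452 = 1.2325


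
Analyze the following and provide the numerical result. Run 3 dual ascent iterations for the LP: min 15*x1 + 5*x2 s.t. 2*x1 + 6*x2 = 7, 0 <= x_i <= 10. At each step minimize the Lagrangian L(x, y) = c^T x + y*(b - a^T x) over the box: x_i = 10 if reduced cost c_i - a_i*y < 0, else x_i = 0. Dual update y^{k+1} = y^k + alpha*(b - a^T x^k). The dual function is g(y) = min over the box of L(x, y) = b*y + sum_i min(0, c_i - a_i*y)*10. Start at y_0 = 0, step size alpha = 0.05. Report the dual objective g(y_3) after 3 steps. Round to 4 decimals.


Dual ascent for LP: min 15*x1 + 5*x2, 2*x1 + 6*x2 = 7, 0 <= x_i <= 10
Step 1: y^k = 0.0, reduced costs: (15.0, 5.0)
  x^k = (0.0, 0.0), subgradient = b - a^T x = 7.0
  y^{k+1} = 0.0 + 0.05*7.0 = 0.35
Step 2: y^k = 0.35, reduced costs: (14.3, 2.9)
  x^k = (0.0, 0.0), subgradient = b - a^T x = 7.0
  y^{k+1} = 0.35 + 0.05*7.0 = 0.7
Step 3: y^k = 0.7, reduced costs: (13.6, 0.8)
  x^k = (0.0, 0.0), subgradient = b - a^T x = 7.0
  y^{k+1} = 0.7 + 0.05*7.0 = 1.05
Dual objective at y_3 = 1.05: reduced costs (12.9, -1.3), box minimizer x = (0.0, 10.0)
g(y_3) = b*y + (c1 - a1*y)*x1 + (c2 - a2*y)*x2 = 7*1.05 + 12.9*0.0 + (-1.3)*10.0 = 7.35 + 0.0 - 13.0 = -5.65


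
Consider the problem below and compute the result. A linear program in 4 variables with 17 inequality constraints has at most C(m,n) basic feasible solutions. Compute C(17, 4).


Each vertex corresponds to some choice of n active constraints out of m, so the number of vertices is at most C(m, n) = m! / (n!(m-n)!).
m = 17, n = 4
Numerator: 17 * 16 * 15 * 14
Denominator: 4! = 24
C(17, 4) = 2380


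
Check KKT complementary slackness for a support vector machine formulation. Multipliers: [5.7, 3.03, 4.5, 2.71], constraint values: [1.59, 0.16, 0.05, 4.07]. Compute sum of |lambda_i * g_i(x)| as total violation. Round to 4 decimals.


KKT complementary slackness check:
lambda_1 * g_1 = 5.7 * 1.59 = 9.063
lambda_2 * g_2 = 3.03 * 0.16 = 0.4848
lambda_3 * g_3 = 4.5 * 0.05 = 0.225
lambda_4 * g_4 = 2.71 * 4.07 = 11.0297
Total violation = 9.063 + 0.4848 + 0.225 + 11.0297 = 20.8025


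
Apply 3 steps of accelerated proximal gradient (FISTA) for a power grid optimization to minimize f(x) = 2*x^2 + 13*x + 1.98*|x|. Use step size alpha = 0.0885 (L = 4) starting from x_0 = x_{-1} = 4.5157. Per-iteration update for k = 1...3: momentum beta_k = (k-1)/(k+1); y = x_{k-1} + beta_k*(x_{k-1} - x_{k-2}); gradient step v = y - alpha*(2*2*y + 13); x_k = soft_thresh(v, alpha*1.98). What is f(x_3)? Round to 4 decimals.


FISTA on f(x) = 2*x^2 + 13*x + 1.98*|x|
L = 4, alpha = 0.0885
Iteration 1: beta = 0.0, y = 4.5157 + 0.0*(4.5157 - 4.5157) = 4.5157
  grad(y) = 31.0628, v = y - alpha*grad = 1.7666
  prox(v) = soft_thresh(1.7666, 0.1752) = 1.5914
Iteration 2: beta = 0.3333, y = 1.5914 + 0.3333*(1.5914 - 4.5157) = 0.6166
  grad(y) = 15.4666, v = y - alpha*grad = -0.7521
  prox(v) = soft_thresh(-0.7521, 0.1752) = -0.5769
Iteration 3: beta = 0.5, y = -0.5769 + 0.5*(-0.5769 - 1.5914) = -1.6611
  grad(y) = 6.3557, v = y - alpha*grad = -2.2236
  prox(v) = soft_thresh(-2.2236, 0.1752) = -2.0483
f(x_3) = 2*(-2.0483)^2 + 13*(-2.0483) + 1.98*|-2.0483| = -14.1813


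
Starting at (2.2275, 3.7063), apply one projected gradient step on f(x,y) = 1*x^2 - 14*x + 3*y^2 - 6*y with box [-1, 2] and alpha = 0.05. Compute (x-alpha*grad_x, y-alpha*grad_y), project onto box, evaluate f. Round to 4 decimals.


Step 1: Compute gradient at (2.2275, 3.7063).
grad_x = 2*1*2.2275 - 14 = -9.545
grad_y = 2*3*3.7063 - 6 = 16.2378
Step 2: Gradient step.
x_raw = 2.2275 - 0.05*-9.545 = 2.7048
y_raw = 3.7063 - 0.05*16.2378 = 2.8944
Step 3: Project onto [-1, 2].
x_proj = clip(2.7048) = 2.0
y_proj = clip(2.8944) = 2.0
Step 4: Evaluate f.
f(2.0, 2.0) = -24.0


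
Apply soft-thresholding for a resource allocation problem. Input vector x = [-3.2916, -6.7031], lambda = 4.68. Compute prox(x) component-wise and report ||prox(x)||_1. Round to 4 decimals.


Soft-thresholding with lambda = 4.68:
prox(-3.2916) = sign(-3.2916)*max(|-3.2916| - 4.68, 0) = 0.0
prox(-6.7031) = sign(-6.7031)*max(|-6.7031| - 4.68, 0) = -2.0231
prox(x) = [0.0, -2.0231]
||prox(x)||_1 = 0.0 + 2.0231 = 2.0231


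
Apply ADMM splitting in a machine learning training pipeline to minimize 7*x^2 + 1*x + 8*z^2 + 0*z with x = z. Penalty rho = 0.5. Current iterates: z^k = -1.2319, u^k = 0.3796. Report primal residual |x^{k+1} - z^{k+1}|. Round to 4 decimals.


ADMM iteration with rho = 0.5, z^k = -1.2319, u^k = 0.3796
Step 1: x-update.
Minimize 7*x^2 + 1*x + (0.5/2)*(x + 1.2319 + 0.3796)^2
FOC: (2*7 + 0.5)*x = -1 + 0.5*(-1.2319 - 0.3796)
x^{k+1} = -0.1245
Step 2: z-update.
Minimize 8*z^2 + 0*z + (0.5/2)*(-0.1245 - z + 0.3796)^2
FOC: (2*8 + 0.5)*z = 0 + 0.5*(-0.1245 + 0.3796)
z^{k+1} = 0.0077
Step 3: u-update.
u^{k+1} = 0.3796 - 0.1245 - 0.0077 = 0.2473
Step 4: Primal residual = |-0.1245 - 0.0077| = 0.1323


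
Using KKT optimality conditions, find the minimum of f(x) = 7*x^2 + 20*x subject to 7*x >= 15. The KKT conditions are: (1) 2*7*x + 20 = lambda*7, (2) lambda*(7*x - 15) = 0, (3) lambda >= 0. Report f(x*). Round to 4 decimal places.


Step 1: Try lambda = 0 (constraint inactive).
x_unc = -20/(2*7) = -1.4286
Check: 7*-1.4286 = -10.0002 < 15 -- violated!
Step 2: Constraint must be active: 7*x = 15
x* = 15/7 = 2.1429 (rounded; the exact value 15/7 is used below)
lambda = (2*7*(15/7) + 20)/7 = 7.1429
Step 3: Compute optimal value.
f(x*) = 7*(15/7)^2 + 20*(15/7) = 75.0


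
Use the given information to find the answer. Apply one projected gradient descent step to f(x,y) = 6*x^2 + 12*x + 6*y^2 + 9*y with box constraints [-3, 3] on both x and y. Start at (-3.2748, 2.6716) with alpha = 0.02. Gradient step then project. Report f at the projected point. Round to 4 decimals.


Step 1: Compute gradient at (-3.2748, 2.6716).
grad_x = 2*6*-3.2748 + 12 = -27.2976
grad_y = 2*6*2.6716 + 9 = 41.0592
Step 2: Gradient step.
x_raw = -3.2748 - 0.02*-27.2976 = -2.7288
y_raw = 2.6716 - 0.02*41.0592 = 1.8504
Step 3: Project onto [-3, 3].
x_proj = clip(-2.7288) = -2.7288
y_proj = clip(1.8504) = 1.8504
Step 4: Evaluate f.
f(-2.7288, 1.8504) = 49.1315


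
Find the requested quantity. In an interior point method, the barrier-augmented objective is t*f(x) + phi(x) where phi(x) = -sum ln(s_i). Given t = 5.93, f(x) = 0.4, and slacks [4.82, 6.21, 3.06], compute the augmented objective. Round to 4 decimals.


Step 1: Compute log-barrier.
ln values: [1.5728, 1.8262, 1.1184]
phi = -(1.5728 + 1.8262 + 1.1184) = -4.5173
Step 2: Compute augmented objective.
t*f(x) = 5.93*0.4 = 2.372
Total = 2.372 - 4.5173 = -2.1453


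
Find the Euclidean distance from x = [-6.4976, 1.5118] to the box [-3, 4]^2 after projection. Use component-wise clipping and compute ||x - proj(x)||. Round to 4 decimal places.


Project each component onto [-3, 4].
clip(-6.4976) = -3.0, clip(1.5118) = 1.5118
Projection = [-3.0, 1.5118]
Squared diffs: [12.2332, 0.0]
Distance = sqrt(12.2332) = 3.4976


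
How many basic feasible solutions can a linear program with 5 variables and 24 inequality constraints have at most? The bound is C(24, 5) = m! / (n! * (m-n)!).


Each vertex corresponds to some choice of n active constraints out of m, so the number of vertices is at most C(m, n) = m! / (n!(m-n)!).
m = 24, n = 5
Numerator: 24 * 23 * 22 * 21 * 20
Denominator: 5! = 120
C(24, 5) = 42504


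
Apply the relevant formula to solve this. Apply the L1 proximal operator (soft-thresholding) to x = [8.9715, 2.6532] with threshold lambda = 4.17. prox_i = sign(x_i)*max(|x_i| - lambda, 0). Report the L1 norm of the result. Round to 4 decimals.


Soft-thresholding with lambda = 4.17:
prox(8.9715) = sign(8.9715)*max(|8.9715| - 4.17, 0) = 4.8015
prox(2.6532) = sign(2.6532)*max(|2.6532| - 4.17, 0) = 0.0
prox(x) = [4.8015, 0.0]
||prox(x)||_1 = 4.8015 + 0.0 = 4.8015


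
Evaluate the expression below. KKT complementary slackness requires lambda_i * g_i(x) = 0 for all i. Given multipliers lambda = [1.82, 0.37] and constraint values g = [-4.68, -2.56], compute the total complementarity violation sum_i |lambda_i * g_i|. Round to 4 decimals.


KKT complementary slackness check:
lambda_1 * g_1 = 1.82 * -4.68 = -8.5176
lambda_2 * g_2 = 0.37 * -2.56 = -0.9472
Total violation = 8.5176 + 0.9472 = 9.4648


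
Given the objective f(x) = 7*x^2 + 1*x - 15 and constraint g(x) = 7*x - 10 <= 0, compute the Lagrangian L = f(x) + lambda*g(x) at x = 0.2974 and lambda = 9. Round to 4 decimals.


Step 1: Evaluate f(x).
f(0.2974) = 7*0.2974^2 + 1*0.2974 - 15 = -14.0835
Step 2: Evaluate g(x).
g(0.2974) = 7*0.2974 - 10 = -7.9182
Step 3: Compute Lagrangian.
L = -14.0835 + 9*-7.9182 = -85.3473


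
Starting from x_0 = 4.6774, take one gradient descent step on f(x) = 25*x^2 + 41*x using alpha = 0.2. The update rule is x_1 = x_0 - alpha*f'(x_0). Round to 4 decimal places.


We compute the gradient at x_0 and apply the update.
f'(x) = 50*x + 41
f'(4.6774) = 50*4.6774 + 41 = 274.87
x_1 = 4.6774 - 0.2*274.87 = -50.2966


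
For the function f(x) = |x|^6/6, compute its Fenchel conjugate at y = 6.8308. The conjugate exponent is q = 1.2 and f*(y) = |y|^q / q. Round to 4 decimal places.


The conjugate exponent q satisfies 1/p + 1/q = 1.
p = 6, so q = 6/(6 - 1) = 1.2
|y|^q = 6.8308^1.2 = 10.0315
f*(6.8308) = 10.0315 / 1.2 = 8.3596


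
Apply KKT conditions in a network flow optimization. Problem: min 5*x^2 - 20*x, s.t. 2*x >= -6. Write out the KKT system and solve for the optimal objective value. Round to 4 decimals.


Step 1: Try lambda = 0 (constraint inactive).
Stationarity: 2*5*x - 20 = 0
x* = 20/(2*5) = 2.0
Check constraint: 2*2.0 = 4.0 >= -6 -- satisfied.
Step 2: Compute optimal value.
f(x*) = 5*2.0^2 - 20*2.0 = -20.0


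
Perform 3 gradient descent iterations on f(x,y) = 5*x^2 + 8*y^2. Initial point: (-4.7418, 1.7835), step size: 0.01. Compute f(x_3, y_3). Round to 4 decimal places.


Gradient descent on f(x,y) = 5*x^2 + 8*y^2.
Starting point: (-4.7418, 1.7835), alpha = 0.01
Step 1: grad_x = 2*5*-4.7418 = -47.418, grad_y = 2*8*1.7835 = 28.536
  x_1 = -4.7418 - 0.01*-47.418 = -4.2676
  y_1 = 1.7835 - 0.01*28.536 = 1.4981
Step 2: grad_x = 2*5*-4.2676 = -42.6762, grad_y = 2*8*1.4981 = 23.9702
  x_2 = -4.2676 - 0.01*-42.6762 = -3.8409
  y_2 = 1.4981 - 0.01*23.9702 = 1.2584
Step 3: grad_x = 2*5*-3.8409 = -38.4086, grad_y = 2*8*1.2584 = 20.135
  x_3 = -3.8409 - 0.01*-38.4086 = -3.4568
  y_3 = 1.2584 - 0.01*20.135 = 1.0571
f(-3.4568, 1.0571) = 5*(-3.4568)^2 + 8*1.0571^2 = 68.6858


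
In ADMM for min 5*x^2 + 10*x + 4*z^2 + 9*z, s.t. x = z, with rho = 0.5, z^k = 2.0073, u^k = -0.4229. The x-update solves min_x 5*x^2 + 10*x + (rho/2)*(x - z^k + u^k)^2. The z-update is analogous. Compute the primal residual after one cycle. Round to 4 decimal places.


ADMM iteration with rho = 0.5, z^k = 2.0073, u^k = -0.4229
Step 1: x-update.
Minimize 5*x^2 + 10*x + (0.5/2)*(x - 2.0073 - 0.4229)^2
FOC: (2*5 + 0.5)*x = -10 + 0.5*(2.0073 + 0.4229)
x^{k+1} = -0.8367
Step 2: z-update.
Minimize 4*z^2 + 9*z + (0.5/2)*(-0.8367 - z - 0.4229)^2
FOC: (2*4 + 0.5)*z = -9 + 0.5*(-0.8367 - 0.4229)
z^{k+1} = -1.1329
Step 3: u-update.
u^{k+1} = -0.4229 - 0.8367 + 1.1329 = -0.1266
Step 4: Primal residual = |-0.8367 + 1.1329| = 0.2963


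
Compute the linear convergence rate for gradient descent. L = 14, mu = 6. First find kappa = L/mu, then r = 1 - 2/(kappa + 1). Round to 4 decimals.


Step 1: Compute the condition number.
kappa = L/mu = 14/6 = 2.3333
Step 2: Compute the convergence rate.
r = 1 - 2/(kappa + 1) = 1 - 2*mu/(L + mu) = (L - mu)/(L + mu) = 8/20 = 0.4


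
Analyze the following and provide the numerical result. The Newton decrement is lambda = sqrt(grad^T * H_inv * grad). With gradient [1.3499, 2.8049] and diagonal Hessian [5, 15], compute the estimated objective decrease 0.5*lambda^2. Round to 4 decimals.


Step 1: H is diagonal, so H^(-1) * g = [0.27, 0.187].
Step 2: g^T H^(-1) g = sum_i g_i^2 / H_ii
  = (1.3499)^2/5 + (2.8049)^2/15
  = 0.3644 + 0.5245 = 0.8889
Step 3: Objective decrease = 0.5 * g^T H^(-1) g = 0.4445


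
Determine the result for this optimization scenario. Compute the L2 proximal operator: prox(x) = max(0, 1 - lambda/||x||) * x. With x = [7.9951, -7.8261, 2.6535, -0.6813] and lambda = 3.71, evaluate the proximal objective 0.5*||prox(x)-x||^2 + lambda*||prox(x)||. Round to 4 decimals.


Step 1: Compute ||x||.
||x|| = 11.5185
Step 2: Compute scaling factor.
scale = max(0, 1 - 3.71/11.5185) = 0.6779
Step 3: prox(x) = [5.4199, -5.3054, 1.7988, -0.4619]
||prox(x)|| = 7.8085
Step 4: Proximal objective.
0.5*||prox-x||^2 = 6.8821
lambda*||prox|| = 28.9695
Total = 35.8514


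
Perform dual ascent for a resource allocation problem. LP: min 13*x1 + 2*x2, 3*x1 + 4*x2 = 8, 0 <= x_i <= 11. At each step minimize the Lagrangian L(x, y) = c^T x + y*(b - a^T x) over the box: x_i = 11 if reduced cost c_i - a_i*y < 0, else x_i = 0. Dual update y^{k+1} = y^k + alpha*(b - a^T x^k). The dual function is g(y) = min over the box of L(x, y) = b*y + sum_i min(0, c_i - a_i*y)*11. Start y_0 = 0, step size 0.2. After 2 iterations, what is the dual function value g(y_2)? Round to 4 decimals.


Dual ascent for LP: min 13*x1 + 2*x2, 3*x1 + 4*x2 = 8, 0 <= x_i <= 11
Step 1: y^k = 0.0, reduced costs: (13.0, 2.0)
  x^k = (0.0, 0.0), subgradient = b - a^T x = 8.0
  y^{k+1} = 0.0 + 0.2*8.0 = 1.6
Step 2: y^k = 1.6, reduced costs: (8.2, -4.4)
  x^k = (0.0, 11.0), subgradient = b - a^T x = -36.0
  y^{k+1} = 1.6 + 0.2*-36.0 = -5.6
Dual objective at y_2 = -5.6: reduced costs (29.8, 24.4), box minimizer x = (0.0, 0.0)
g(y_2) = b*y + (c1 - a1*y)*x1 + (c2 - a2*y)*x2 = 8*(-5.6) + 29.8*0.0 + 24.4*0.0 = -44.8 + 0.0 + 0.0 = -44.8


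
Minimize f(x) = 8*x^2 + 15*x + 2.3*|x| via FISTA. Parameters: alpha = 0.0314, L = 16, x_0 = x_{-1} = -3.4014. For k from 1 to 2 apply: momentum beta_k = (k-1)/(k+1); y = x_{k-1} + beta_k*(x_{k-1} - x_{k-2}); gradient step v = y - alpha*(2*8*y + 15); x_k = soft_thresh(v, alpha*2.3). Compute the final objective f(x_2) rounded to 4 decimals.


FISTA on f(x) = 8*x^2 + 15*x + 2.3*|x|
L = 16, alpha = 0.0314
Iteration 1: beta = 0.0, y = -3.4014 + 0.0*(-3.4014 + 3.4014) = -3.4014
  grad(y) = -39.4224, v = y - alpha*grad = -2.1635
  prox(v) = soft_thresh(-2.1635, 0.0722) = -2.0913
Iteration 2: beta = 0.3333, y = -2.0913 + 0.3333*(-2.0913 + 3.4014) = -1.6546
  grad(y) = -11.474, v = y - alpha*grad = -1.2943
  prox(v) = soft_thresh(-1.2943, 0.0722) = -1.2221
f(x_2) = 8*(-1.2221)^2 + 15*(-1.2221) + 2.3*|-1.2221| = -3.5723


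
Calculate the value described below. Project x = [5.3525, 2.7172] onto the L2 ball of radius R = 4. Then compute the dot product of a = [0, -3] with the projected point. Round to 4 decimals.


Step 1: Compute ||x|| (intermediates to 6 decimals).
||x|| = sqrt(5.3525^2 + 2.7172^2) = 6.002702
Step 2: Project.
Since ||x|| > R, scale = R/||x|| = 4/6.002702 = 0.666367, proj(x) = scale * x
proj(x) = [3.566729, 1.810652]
Step 3: Dot product.
a^T * proj(x) = 0*3.566729 - 3*1.810652 = -5.432


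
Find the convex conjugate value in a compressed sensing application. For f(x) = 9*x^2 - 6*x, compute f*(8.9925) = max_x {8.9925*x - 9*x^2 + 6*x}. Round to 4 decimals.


f*(y) = sup_x {y*x - a*x^2 - b*x} = sup_x {(y-b)*x - a*x^2}
FOC: (y - b) - 2a*x = 0 => x* = (y - b)/(2a)
x* = (8.9925 + 6)/(2*9) = 0.8329
f*(8.9925) = (y-b)^2/(4a) = (8.9925 + 6)^2/(4*9)
= 224.7751/36 = 6.2438


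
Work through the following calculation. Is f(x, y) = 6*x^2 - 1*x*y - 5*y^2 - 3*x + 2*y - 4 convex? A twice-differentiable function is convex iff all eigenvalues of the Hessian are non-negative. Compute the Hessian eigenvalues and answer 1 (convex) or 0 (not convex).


The Hessian of f(x,y) = 6*x^2 - 1*x*y - 5*y^2 - 3*x + 2*y - 4 is:
H = [[12, -1], [-1, -10]]
Trace = 12 - 10 = 2
Determinant = 12*-10 - (-1)^2 = -121
Discriminant = (2)^2 - 4*-121 = 488.0
Eigenvalues: lambda_1 = -10.0454, lambda_2 = 12.0454
The function is not convex.

0


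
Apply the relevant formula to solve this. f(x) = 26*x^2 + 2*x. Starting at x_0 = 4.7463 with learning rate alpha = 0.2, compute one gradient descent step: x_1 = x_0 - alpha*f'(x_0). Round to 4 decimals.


We compute the gradient at x_0 and apply the update.
f'(x) = 52*x + 2
f'(4.7463) = 52*4.7463 + 2 = 248.8076
x_1 = 4.7463 - 0.2*248.8076 = -45.0152


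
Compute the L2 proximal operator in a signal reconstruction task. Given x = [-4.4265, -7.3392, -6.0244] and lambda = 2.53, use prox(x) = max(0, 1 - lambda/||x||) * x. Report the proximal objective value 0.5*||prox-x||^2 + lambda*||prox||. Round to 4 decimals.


Step 1: Compute ||x||.
||x|| = 10.4762
Step 2: Compute scaling factor.
scale = max(0, 1 - 2.53/10.4762) = 0.7585
Step 3: prox(x) = [-3.3575, -5.5668, -4.5695]
||prox(x)|| = 7.9462
Step 4: Proximal objective.
0.5*||prox-x||^2 = 3.2005
lambda*||prox|| = 20.1039
Total = 23.3044


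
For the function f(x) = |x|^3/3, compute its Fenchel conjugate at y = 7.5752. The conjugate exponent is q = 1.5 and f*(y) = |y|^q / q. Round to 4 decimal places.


The conjugate exponent q satisfies 1/p + 1/q = 1.
p = 3, so q = 3/(3 - 1) = 1.5
|y|^q = 7.5752^1.5 = 20.8493
f*(7.5752) = 20.8493 / 1.5 = 13.8995


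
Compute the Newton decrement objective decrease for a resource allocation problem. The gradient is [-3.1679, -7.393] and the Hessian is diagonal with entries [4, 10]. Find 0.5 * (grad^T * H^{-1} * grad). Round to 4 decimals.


Step 1: H is diagonal, so H^(-1) * g = [-0.792, -0.7393].
Step 2: g^T H^(-1) g = sum_i g_i^2 / H_ii
  = (-3.1679)^2/4 + (-7.393)^2/10
  = 2.5089 + 5.4656 = 7.9745
Step 3: Objective decrease = 0.5 * g^T H^(-1) g = 3.9873
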